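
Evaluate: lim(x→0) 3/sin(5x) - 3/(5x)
This is an ∞-∞ indeterminate form.

Combine fractions or rationalize to convert ∞-∞ to 0/0 form:
  lim(x→0) 3/sin(5x) - 3/(5x) = 0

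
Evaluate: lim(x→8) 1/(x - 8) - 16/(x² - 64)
This is an ∞-∞ indeterminate form.

Combine fractions or rationalize to convert ∞-∞ to 0/0 form:
  lim(x→8) 1/(x - 8) - 16/(x² - 64) = 1/16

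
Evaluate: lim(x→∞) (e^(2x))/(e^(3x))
This is an ∞/∞ indeterminate form.

Apply L'Hôpital's rule: differentiate numerator and denominator separately.
  f(x) = e^(2·x)   ⇒   f'(x) = 2·e^(2·x)
  g(x) = e^(3·x)   ⇒   g'(x) = 3·e^(3·x)
  lim(x→∞) f'(x)/g'(x) = lim(x→∞) (2·e^(2·x))/(3·e^(3·x))
  = 0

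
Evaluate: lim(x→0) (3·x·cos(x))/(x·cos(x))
This is a 0/0 indeterminate form.

Apply L'Hôpital's rule: differentiate numerator and denominator separately.
  f(x) = 3·x·cos(x)   ⇒   f'(x) = -3·x·sin(x) + 3·cos(x)
  g(x) = x·cos(x)   ⇒   g'(x) = -x·sin(x) + cos(x)
  lim(x→0) f'(x)/g'(x) = lim(x→0) (-3·x·sin(x) + 3·cos(x))/(-x·sin(x) + cos(x))
  = 3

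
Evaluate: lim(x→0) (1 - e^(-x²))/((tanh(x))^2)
This is a 0/0 indeterminate form.

Apply L'Hôpital's rule: differentiate numerator and denominator separately.
  f(x) = 1 - e^(-x^2)   ⇒   f'(x) = 2·x·e^(-x^2)
  g(x) = tanh(x)^2   ⇒   g'(x) = (2 - 2·tanh(x)^2)·tanh(x)
  lim(x→0) f'(x)/g'(x) = lim(x→0) (2·x·e^(-x^2))/((2 - 2·tanh(x)^2)·tanh(x))
  = 1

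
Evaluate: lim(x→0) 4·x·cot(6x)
This is a 0·∞ indeterminate form.

Rewrite 0·∞ as a quotient (0/0 or ∞/∞ form), then apply L'Hôpital's rule:
  lim(x→0) 4·x·cot(6x) = 2/3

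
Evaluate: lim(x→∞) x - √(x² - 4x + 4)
This is an ∞-∞ indeterminate form.

Combine fractions or rationalize to convert ∞-∞ to 0/0 form:
  lim(x→∞) x - √(x² - 4x + 4) = 2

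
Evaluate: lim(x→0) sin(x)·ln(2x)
This is a 0·∞ indeterminate form.

Rewrite 0·∞ as a quotient (0/0 or ∞/∞ form), then apply L'Hôpital's rule:
  lim(x→0) sin(x)·ln(2x) = 0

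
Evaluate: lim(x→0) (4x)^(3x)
This is an exponential indeterminate form.

For exponential indeterminate forms, take the natural log:
  Let L = lim(x→0) (4x)^(3x)
  Then ln(L) = lim(x→0) [exponent × ln(base)]
  Evaluate using L'Hôpital or standard limits, then exponentiate.
  L = 1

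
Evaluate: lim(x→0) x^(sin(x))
This is an exponential indeterminate form.

For exponential indeterminate forms, take the natural log:
  Let L = lim(x→0) x^(sin(x))
  Then ln(L) = lim(x→0) [exponent × ln(base)]
  Evaluate using L'Hôpital or standard limits, then exponentiate.
  L = 1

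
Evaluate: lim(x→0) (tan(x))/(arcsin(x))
This is a 0/0 indeterminate form.

Apply L'Hôpital's rule: differentiate numerator and denominator separately.
  f(x) = tan(x)   ⇒   f'(x) = tan(x)^2 + 1
  g(x) = asin(x)   ⇒   g'(x) = 1/sqrt(1 - x^2)
  lim(x→0) f'(x)/g'(x) = lim(x→0) (tan(x)^2 + 1)/(1/sqrt(1 - x^2))
  = 1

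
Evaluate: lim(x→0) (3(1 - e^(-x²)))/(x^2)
This is a 0/0 indeterminate form.

Apply L'Hôpital's rule: differentiate numerator and denominator separately.
  f(x) = 3 - 3·e^(-x^2)   ⇒   f'(x) = 6·x·e^(-x^2)
  g(x) = x^2   ⇒   g'(x) = 2·x
  lim(x→0) f'(x)/g'(x) = lim(x→0) (6·x·e^(-x^2))/(2·x)
  = 3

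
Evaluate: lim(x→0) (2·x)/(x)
This is a 0/0 indeterminate form.

Apply L'Hôpital's rule: differentiate numerator and denominator separately.
  f(x) = 2·x   ⇒   f'(x) = 2
  g(x) = x   ⇒   g'(x) = 1
  lim(x→0) f'(x)/g'(x) = lim(x→0) (2)/(1)
  = 2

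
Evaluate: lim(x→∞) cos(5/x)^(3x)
This is an exponential indeterminate form.

For exponential indeterminate forms, take the natural log:
  Let L = lim(x→∞) cos(5/x)^(3x)
  Then ln(L) = lim(x→∞) [exponent × ln(base)]
  Evaluate using L'Hôpital or standard limits, then exponentiate.
  L = 1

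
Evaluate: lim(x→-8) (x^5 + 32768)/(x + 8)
This is a standard limit.

Factor or rationalize the expression:
  lim(x→-8) (x^5 + 32768)/(x + 8) = 20480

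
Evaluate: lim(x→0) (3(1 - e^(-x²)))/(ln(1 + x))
This is a 0/0 indeterminate form.

Apply L'Hôpital's rule: differentiate numerator and denominator separately.
  f(x) = 3 - 3·e^(-x^2)   ⇒   f'(x) = 6·x·e^(-x^2)
  g(x) = ln(x + 1)   ⇒   g'(x) = 1/(x + 1)
  lim(x→0) f'(x)/g'(x) = lim(x→0) (6·x·e^(-x^2))/(1/(x + 1))
  = 0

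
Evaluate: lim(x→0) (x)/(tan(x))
This is a 0/0 indeterminate form.

Apply L'Hôpital's rule: differentiate numerator and denominator separately.
  f(x) = x   ⇒   f'(x) = 1
  g(x) = tan(x)   ⇒   g'(x) = tan(x)^2 + 1
  lim(x→0) f'(x)/g'(x) = lim(x→0) (1)/(tan(x)^2 + 1)
  = 1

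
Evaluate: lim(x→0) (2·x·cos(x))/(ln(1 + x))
This is a 0/0 indeterminate form.

Apply L'Hôpital's rule: differentiate numerator and denominator separately.
  f(x) = 2·x·cos(x)   ⇒   f'(x) = -2·x·sin(x) + 2·cos(x)
  g(x) = ln(x + 1)   ⇒   g'(x) = 1/(x + 1)
  lim(x→0) f'(x)/g'(x) = lim(x→0) (-2·x·sin(x) + 2·cos(x))/(1/(x + 1))
  = 2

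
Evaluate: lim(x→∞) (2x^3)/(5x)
This is an ∞/∞ indeterminate form.

Apply L'Hôpital's rule: differentiate numerator and denominator separately.
  f(x) = 2·x^3   ⇒   f'(x) = 6·x^2
  g(x) = 5·x   ⇒   g'(x) = 5
  lim(x→∞) f'(x)/g'(x) = lim(x→∞) (6·x^2)/(5)
  = ∞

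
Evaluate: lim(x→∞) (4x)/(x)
This is an ∞/∞ indeterminate form.

Apply L'Hôpital's rule: differentiate numerator and denominator separately.
  f(x) = 4·x   ⇒   f'(x) = 4
  g(x) = x   ⇒   g'(x) = 1
  lim(x→∞) f'(x)/g'(x) = lim(x→∞) (4)/(1)
  = 4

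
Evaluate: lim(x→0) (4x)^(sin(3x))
This is an exponential indeterminate form.

For exponential indeterminate forms, take the natural log:
  Let L = lim(x→0) (4x)^(sin(3x))
  Then ln(L) = lim(x→0) [exponent × ln(base)]
  Evaluate using L'Hôpital or standard limits, then exponentiate.
  L = 1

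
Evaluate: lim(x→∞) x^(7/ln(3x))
This is an exponential indeterminate form.

For exponential indeterminate forms, take the natural log:
  Let L = lim(x→∞) x^(7/ln(3x))
  Then ln(L) = lim(x→∞) [exponent × ln(base)]
  Evaluate using L'Hôpital or standard limits, then exponentiate.
  L = e^(7)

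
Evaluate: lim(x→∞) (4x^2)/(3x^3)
This is an ∞/∞ indeterminate form.

Apply L'Hôpital's rule: differentiate numerator and denominator separately.
  f(x) = 4·x^2   ⇒   f'(x) = 8·x
  g(x) = 3·x^3   ⇒   g'(x) = 9·x^2
  lim(x→∞) f'(x)/g'(x) = lim(x→∞) (8·x)/(9·x^2)
  = 0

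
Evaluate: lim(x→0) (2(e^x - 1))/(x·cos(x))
This is a 0/0 indeterminate form.

Apply L'Hôpital's rule: differentiate numerator and denominator separately.
  f(x) = 2·e^(x) - 2   ⇒   f'(x) = 2·e^(x)
  g(x) = x·cos(x)   ⇒   g'(x) = -x·sin(x) + cos(x)
  lim(x→0) f'(x)/g'(x) = lim(x→0) (2·e^(x))/(-x·sin(x) + cos(x))
  = 2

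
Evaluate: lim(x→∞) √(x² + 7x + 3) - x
This is an ∞-∞ indeterminate form.

Combine fractions or rationalize to convert ∞-∞ to 0/0 form:
  lim(x→∞) √(x² + 7x + 3) - x = 7/2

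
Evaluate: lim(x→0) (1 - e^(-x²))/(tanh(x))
This is a 0/0 indeterminate form.

Apply L'Hôpital's rule: differentiate numerator and denominator separately.
  f(x) = 1 - e^(-x^2)   ⇒   f'(x) = 2·x·e^(-x^2)
  g(x) = tanh(x)   ⇒   g'(x) = 1 - tanh(x)^2
  lim(x→0) f'(x)/g'(x) = lim(x→0) (2·x·e^(-x^2))/(1 - tanh(x)^2)
  = 0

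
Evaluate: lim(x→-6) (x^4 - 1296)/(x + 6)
This is a standard limit.

Factor or rationalize the expression:
  lim(x→-6) (x^4 - 1296)/(x + 6) = -864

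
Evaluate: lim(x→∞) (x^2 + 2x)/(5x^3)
This is an ∞/∞ indeterminate form.

Apply L'Hôpital's rule: differentiate numerator and denominator separately.
  f(x) = x^2 + 2·x   ⇒   f'(x) = 2·x + 2
  g(x) = 5·x^3   ⇒   g'(x) = 15·x^2
  lim(x→∞) f'(x)/g'(x) = lim(x→∞) (2·x + 2)/(15·x^2)
  = 0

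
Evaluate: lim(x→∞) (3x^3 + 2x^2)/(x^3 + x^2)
This is an ∞/∞ indeterminate form.

Apply L'Hôpital's rule: differentiate numerator and denominator separately.
  f(x) = 3·x^3 + 2·x^2   ⇒   f'(x) = 9·x^2 + 4·x
  g(x) = x^3 + x^2   ⇒   g'(x) = 3·x^2 + 2·x
  lim(x→∞) f'(x)/g'(x) = lim(x→∞) (9·x^2 + 4·x)/(3·x^2 + 2·x)
  = 3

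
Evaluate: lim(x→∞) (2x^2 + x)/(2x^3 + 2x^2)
This is an ∞/∞ indeterminate form.

Apply L'Hôpital's rule: differentiate numerator and denominator separately.
  f(x) = 2·x^2 + x   ⇒   f'(x) = 4·x + 1
  g(x) = 2·x^3 + 2·x^2   ⇒   g'(x) = 6·x^2 + 4·x
  lim(x→∞) f'(x)/g'(x) = lim(x→∞) (4·x + 1)/(6·x^2 + 4·x)
  = 0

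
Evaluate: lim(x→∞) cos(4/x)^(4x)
This is an exponential indeterminate form.

For exponential indeterminate forms, take the natural log:
  Let L = lim(x→∞) cos(4/x)^(4x)
  Then ln(L) = lim(x→∞) [exponent × ln(base)]
  Evaluate using L'Hôpital or standard limits, then exponentiate.
  L = 1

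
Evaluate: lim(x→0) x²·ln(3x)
This is a 0·∞ indeterminate form.

Rewrite 0·∞ as a quotient (0/0 or ∞/∞ form), then apply L'Hôpital's rule:
  lim(x→0) x²·ln(3x) = 0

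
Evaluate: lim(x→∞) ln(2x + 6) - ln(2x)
This is an ∞-∞ indeterminate form.

Combine fractions or rationalize to convert ∞-∞ to 0/0 form:
  lim(x→∞) ln(2x + 6) - ln(2x) = 0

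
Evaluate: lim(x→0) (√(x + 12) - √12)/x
This is a standard limit.

Factor or rationalize the expression:
  lim(x→0) (√(x + 12) - √12)/x = sqrt(3)/12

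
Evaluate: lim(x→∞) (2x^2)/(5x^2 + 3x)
This is an ∞/∞ indeterminate form.

Apply L'Hôpital's rule: differentiate numerator and denominator separately.
  f(x) = 2·x^2   ⇒   f'(x) = 4·x
  g(x) = 5·x^2 + 3·x   ⇒   g'(x) = 10·x + 3
  lim(x→∞) f'(x)/g'(x) = lim(x→∞) (4·x)/(10·x + 3)
  = 2/5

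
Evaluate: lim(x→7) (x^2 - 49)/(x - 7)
This is a standard limit.

Factor or rationalize the expression:
  lim(x→7) (x^2 - 49)/(x - 7) = 14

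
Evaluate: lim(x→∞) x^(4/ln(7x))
This is an exponential indeterminate form.

For exponential indeterminate forms, take the natural log:
  Let L = lim(x→∞) x^(4/ln(7x))
  Then ln(L) = lim(x→∞) [exponent × ln(base)]
  Evaluate using L'Hôpital or standard limits, then exponentiate.
  L = e^(4)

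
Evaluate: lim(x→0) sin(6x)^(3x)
This is an exponential indeterminate form.

For exponential indeterminate forms, take the natural log:
  Let L = lim(x→0) sin(6x)^(3x)
  Then ln(L) = lim(x→0) [exponent × ln(base)]
  Evaluate using L'Hôpital or standard limits, then exponentiate.
  L = 1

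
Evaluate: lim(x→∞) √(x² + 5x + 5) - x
This is an ∞-∞ indeterminate form.

Combine fractions or rationalize to convert ∞-∞ to 0/0 form:
  lim(x→∞) √(x² + 5x + 5) - x = 5/2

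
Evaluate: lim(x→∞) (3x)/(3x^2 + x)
This is an ∞/∞ indeterminate form.

Apply L'Hôpital's rule: differentiate numerator and denominator separately.
  f(x) = 3·x   ⇒   f'(x) = 3
  g(x) = 3·x^2 + x   ⇒   g'(x) = 6·x + 1
  lim(x→∞) f'(x)/g'(x) = lim(x→∞) (3)/(6·x + 1)
  = 0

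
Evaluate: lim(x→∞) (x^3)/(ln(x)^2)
This is an ∞/∞ indeterminate form.

Apply L'Hôpital's rule: differentiate numerator and denominator separately.
  f(x) = x^3   ⇒   f'(x) = 3·x^2
  g(x) = ln(x)^2   ⇒   g'(x) = 2·ln(x)/x
  lim(x→∞) f'(x)/g'(x) = lim(x→∞) (3·x^2)/(2·ln(x)/x)
  = ∞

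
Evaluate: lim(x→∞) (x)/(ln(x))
This is an ∞/∞ indeterminate form.

Apply L'Hôpital's rule: differentiate numerator and denominator separately.
  f(x) = x   ⇒   f'(x) = 1
  g(x) = ln(x)   ⇒   g'(x) = 1/x
  lim(x→∞) f'(x)/g'(x) = lim(x→∞) (1)/(1/x)
  = ∞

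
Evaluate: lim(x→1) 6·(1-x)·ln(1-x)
This is a 0·∞ indeterminate form.

Rewrite 0·∞ as a quotient (0/0 or ∞/∞ form), then apply L'Hôpital's rule:
  lim(x→1) 6·(1-x)·ln(1-x) = 0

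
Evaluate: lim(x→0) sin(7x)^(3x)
This is an exponential indeterminate form.

For exponential indeterminate forms, take the natural log:
  Let L = lim(x→0) sin(7x)^(3x)
  Then ln(L) = lim(x→0) [exponent × ln(base)]
  Evaluate using L'Hôpital or standard limits, then exponentiate.
  L = 1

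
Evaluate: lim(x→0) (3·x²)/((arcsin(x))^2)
This is a 0/0 indeterminate form.

Apply L'Hôpital's rule: differentiate numerator and denominator separately.
  f(x) = 3·x^2   ⇒   f'(x) = 6·x
  g(x) = asin(x)^2   ⇒   g'(x) = 2·asin(x)/sqrt(1 - x^2)
  lim(x→0) f'(x)/g'(x) = lim(x→0) (6·x)/(2·asin(x)/sqrt(1 - x^2))
  = 3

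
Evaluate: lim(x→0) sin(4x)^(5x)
This is an exponential indeterminate form.

For exponential indeterminate forms, take the natural log:
  Let L = lim(x→0) sin(4x)^(5x)
  Then ln(L) = lim(x→0) [exponent × ln(base)]
  Evaluate using L'Hôpital or standard limits, then exponentiate.
  L = 1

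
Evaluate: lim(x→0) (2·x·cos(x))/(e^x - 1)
This is a 0/0 indeterminate form.

Apply L'Hôpital's rule: differentiate numerator and denominator separately.
  f(x) = 2·x·cos(x)   ⇒   f'(x) = -2·x·sin(x) + 2·cos(x)
  g(x) = e^(x) - 1   ⇒   g'(x) = e^(x)
  lim(x→0) f'(x)/g'(x) = lim(x→0) (-2·x·sin(x) + 2·cos(x))/(e^(x))
  = 2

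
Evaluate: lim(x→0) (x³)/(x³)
This is a 0/0 indeterminate form.

Apply L'Hôpital's rule: differentiate numerator and denominator separately.
  f(x) = x^3   ⇒   f'(x) = 3·x^2
  g(x) = x^3   ⇒   g'(x) = 3·x^2
  lim(x→0) f'(x)/g'(x) = lim(x→0) (3·x^2)/(3·x^2)
  = 1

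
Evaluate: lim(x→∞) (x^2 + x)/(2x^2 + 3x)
This is an ∞/∞ indeterminate form.

Apply L'Hôpital's rule: differentiate numerator and denominator separately.
  f(x) = x^2 + x   ⇒   f'(x) = 2·x + 1
  g(x) = 2·x^2 + 3·x   ⇒   g'(x) = 4·x + 3
  lim(x→∞) f'(x)/g'(x) = lim(x→∞) (2·x + 1)/(4·x + 3)
  = 1/2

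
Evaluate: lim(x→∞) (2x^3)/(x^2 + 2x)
This is an ∞/∞ indeterminate form.

Apply L'Hôpital's rule: differentiate numerator and denominator separately.
  f(x) = 2·x^3   ⇒   f'(x) = 6·x^2
  g(x) = x^2 + 2·x   ⇒   g'(x) = 2·x + 2
  lim(x→∞) f'(x)/g'(x) = lim(x→∞) (6·x^2)/(2·x + 2)
  = ∞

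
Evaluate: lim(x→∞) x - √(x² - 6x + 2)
This is an ∞-∞ indeterminate form.

Combine fractions or rationalize to convert ∞-∞ to 0/0 form:
  lim(x→∞) x - √(x² - 6x + 2) = 3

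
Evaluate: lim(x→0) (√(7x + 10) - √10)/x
This is a standard limit.

Factor or rationalize the expression:
  lim(x→0) (√(7x + 10) - √10)/x = 7·sqrt(10)/20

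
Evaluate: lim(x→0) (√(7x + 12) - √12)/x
This is a standard limit.

Factor or rationalize the expression:
  lim(x→0) (√(7x + 12) - √12)/x = 7·sqrt(3)/12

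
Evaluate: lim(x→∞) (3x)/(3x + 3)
This is an ∞/∞ indeterminate form.

Apply L'Hôpital's rule: differentiate numerator and denominator separately.
  f(x) = 3·x   ⇒   f'(x) = 3
  g(x) = 3·x + 3   ⇒   g'(x) = 3
  lim(x→∞) f'(x)/g'(x) = lim(x→∞) (3)/(3)
  = 1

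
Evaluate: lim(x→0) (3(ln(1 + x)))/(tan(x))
This is a 0/0 indeterminate form.

Apply L'Hôpital's rule: differentiate numerator and denominator separately.
  f(x) = 3·ln(x + 1)   ⇒   f'(x) = 3/(x + 1)
  g(x) = tan(x)   ⇒   g'(x) = tan(x)^2 + 1
  lim(x→0) f'(x)/g'(x) = lim(x→0) (3/(x + 1))/(tan(x)^2 + 1)
  = 3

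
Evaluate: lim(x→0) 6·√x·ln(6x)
This is a 0·∞ indeterminate form.

Rewrite 0·∞ as a quotient (0/0 or ∞/∞ form), then apply L'Hôpital's rule:
  lim(x→0) 6·√x·ln(6x) = 0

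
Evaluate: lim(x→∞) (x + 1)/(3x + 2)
This is an ∞/∞ indeterminate form.

Apply L'Hôpital's rule: differentiate numerator and denominator separately.
  f(x) = x + 1   ⇒   f'(x) = 1
  g(x) = 3·x + 2   ⇒   g'(x) = 3
  lim(x→∞) f'(x)/g'(x) = lim(x→∞) (1)/(3)
  = 1/3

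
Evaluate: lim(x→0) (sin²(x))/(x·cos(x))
This is a 0/0 indeterminate form.

Apply L'Hôpital's rule: differentiate numerator and denominator separately.
  f(x) = sin(x)^2   ⇒   f'(x) = 2·sin(x)·cos(x)
  g(x) = x·cos(x)   ⇒   g'(x) = -x·sin(x) + cos(x)
  lim(x→0) f'(x)/g'(x) = lim(x→0) (2·sin(x)·cos(x))/(-x·sin(x) + cos(x))
  = 0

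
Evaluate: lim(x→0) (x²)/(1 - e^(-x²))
This is a 0/0 indeterminate form.

Apply L'Hôpital's rule: differentiate numerator and denominator separately.
  f(x) = x^2   ⇒   f'(x) = 2·x
  g(x) = 1 - e^(-x^2)   ⇒   g'(x) = 2·x·e^(-x^2)
  lim(x→0) f'(x)/g'(x) = lim(x→0) (2·x)/(2·x·e^(-x^2))
  = 1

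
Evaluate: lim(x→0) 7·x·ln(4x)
This is a 0·∞ indeterminate form.

Rewrite 0·∞ as a quotient (0/0 or ∞/∞ form), then apply L'Hôpital's rule:
  lim(x→0) 7·x·ln(4x) = 0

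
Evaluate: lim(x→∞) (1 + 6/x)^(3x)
This is an exponential indeterminate form.

For exponential indeterminate forms, take the natural log:
  Let L = lim(x→∞) (1 + 6/x)^(3x)
  Then ln(L) = lim(x→∞) [exponent × ln(base)]
  Evaluate using L'Hôpital or standard limits, then exponentiate.
  L = e^(18)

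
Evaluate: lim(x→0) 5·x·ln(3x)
This is a 0·∞ indeterminate form.

Rewrite 0·∞ as a quotient (0/0 or ∞/∞ form), then apply L'Hôpital's rule:
  lim(x→0) 5·x·ln(3x) = 0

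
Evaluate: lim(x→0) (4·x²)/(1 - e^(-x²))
This is a 0/0 indeterminate form.

Apply L'Hôpital's rule: differentiate numerator and denominator separately.
  f(x) = 4·x^2   ⇒   f'(x) = 8·x
  g(x) = 1 - e^(-x^2)   ⇒   g'(x) = 2·x·e^(-x^2)
  lim(x→0) f'(x)/g'(x) = lim(x→0) (8·x)/(2·x·e^(-x^2))
  = 4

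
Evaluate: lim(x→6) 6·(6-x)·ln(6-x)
This is a 0·∞ indeterminate form.

Rewrite 0·∞ as a quotient (0/0 or ∞/∞ form), then apply L'Hôpital's rule:
  lim(x→6) 6·(6-x)·ln(6-x) = 0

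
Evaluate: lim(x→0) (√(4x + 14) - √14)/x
This is a standard limit.

Factor or rationalize the expression:
  lim(x→0) (√(4x + 14) - √14)/x = sqrt(14)/7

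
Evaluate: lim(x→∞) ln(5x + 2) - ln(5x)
This is an ∞-∞ indeterminate form.

Combine fractions or rationalize to convert ∞-∞ to 0/0 form:
  lim(x→∞) ln(5x + 2) - ln(5x) = 0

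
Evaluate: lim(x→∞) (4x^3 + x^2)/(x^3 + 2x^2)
This is an ∞/∞ indeterminate form.

Apply L'Hôpital's rule: differentiate numerator and denominator separately.
  f(x) = 4·x^3 + x^2   ⇒   f'(x) = 12·x^2 + 2·x
  g(x) = x^3 + 2·x^2   ⇒   g'(x) = 3·x^2 + 4·x
  lim(x→∞) f'(x)/g'(x) = lim(x→∞) (12·x^2 + 2·x)/(3·x^2 + 4·x)
  = 4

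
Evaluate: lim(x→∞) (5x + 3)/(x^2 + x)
This is an ∞/∞ indeterminate form.

Apply L'Hôpital's rule: differentiate numerator and denominator separately.
  f(x) = 5·x + 3   ⇒   f'(x) = 5
  g(x) = x^2 + x   ⇒   g'(x) = 2·x + 1
  lim(x→∞) f'(x)/g'(x) = lim(x→∞) (5)/(2·x + 1)
  = 0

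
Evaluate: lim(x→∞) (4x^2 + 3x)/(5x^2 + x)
This is an ∞/∞ indeterminate form.

Apply L'Hôpital's rule: differentiate numerator and denominator separately.
  f(x) = 4·x^2 + 3·x   ⇒   f'(x) = 8·x + 3
  g(x) = 5·x^2 + x   ⇒   g'(x) = 10·x + 1
  lim(x→∞) f'(x)/g'(x) = lim(x→∞) (8·x + 3)/(10·x + 1)
  = 4/5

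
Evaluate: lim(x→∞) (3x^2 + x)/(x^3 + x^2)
This is an ∞/∞ indeterminate form.

Apply L'Hôpital's rule: differentiate numerator and denominator separately.
  f(x) = 3·x^2 + x   ⇒   f'(x) = 6·x + 1
  g(x) = x^3 + x^2   ⇒   g'(x) = 3·x^2 + 2·x
  lim(x→∞) f'(x)/g'(x) = lim(x→∞) (6·x + 1)/(3·x^2 + 2·x)
  = 0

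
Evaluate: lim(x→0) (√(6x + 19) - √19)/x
This is a standard limit.

Factor or rationalize the expression:
  lim(x→0) (√(6x + 19) - √19)/x = 3·sqrt(19)/19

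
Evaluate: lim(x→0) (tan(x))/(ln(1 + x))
This is a 0/0 indeterminate form.

Apply L'Hôpital's rule: differentiate numerator and denominator separately.
  f(x) = tan(x)   ⇒   f'(x) = tan(x)^2 + 1
  g(x) = ln(x + 1)   ⇒   g'(x) = 1/(x + 1)
  lim(x→0) f'(x)/g'(x) = lim(x→0) (tan(x)^2 + 1)/(1/(x + 1))
  = 1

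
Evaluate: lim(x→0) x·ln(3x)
This is a 0·∞ indeterminate form.

Rewrite 0·∞ as a quotient (0/0 or ∞/∞ form), then apply L'Hôpital's rule:
  lim(x→0) x·ln(3x) = 0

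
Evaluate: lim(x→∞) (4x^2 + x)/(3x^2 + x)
This is an ∞/∞ indeterminate form.

Apply L'Hôpital's rule: differentiate numerator and denominator separately.
  f(x) = 4·x^2 + x   ⇒   f'(x) = 8·x + 1
  g(x) = 3·x^2 + x   ⇒   g'(x) = 6·x + 1
  lim(x→∞) f'(x)/g'(x) = lim(x→∞) (8·x + 1)/(6·x + 1)
  = 4/3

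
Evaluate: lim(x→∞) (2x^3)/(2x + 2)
This is an ∞/∞ indeterminate form.

Apply L'Hôpital's rule: differentiate numerator and denominator separately.
  f(x) = 2·x^3   ⇒   f'(x) = 6·x^2
  g(x) = 2·x + 2   ⇒   g'(x) = 2
  lim(x→∞) f'(x)/g'(x) = lim(x→∞) (6·x^2)/(2)
  = ∞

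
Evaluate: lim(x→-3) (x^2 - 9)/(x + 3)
This is a standard limit.

Factor or rationalize the expression:
  lim(x→-3) (x^2 - 9)/(x + 3) = -6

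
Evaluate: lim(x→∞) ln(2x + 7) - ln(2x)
This is an ∞-∞ indeterminate form.

Combine fractions or rationalize to convert ∞-∞ to 0/0 form:
  lim(x→∞) ln(2x + 7) - ln(2x) = 0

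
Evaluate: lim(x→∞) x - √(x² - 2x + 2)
This is an ∞-∞ indeterminate form.

Combine fractions or rationalize to convert ∞-∞ to 0/0 form:
  lim(x→∞) x - √(x² - 2x + 2) = 1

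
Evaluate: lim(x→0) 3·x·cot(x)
This is a 0·∞ indeterminate form.

Rewrite 0·∞ as a quotient (0/0 or ∞/∞ form), then apply L'Hôpital's rule:
  lim(x→0) 3·x·cot(x) = 3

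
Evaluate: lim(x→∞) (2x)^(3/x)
This is an exponential indeterminate form.

For exponential indeterminate forms, take the natural log:
  Let L = lim(x→∞) (2x)^(3/x)
  Then ln(L) = lim(x→∞) [exponent × ln(base)]
  Evaluate using L'Hôpital or standard limits, then exponentiate.
  L = 1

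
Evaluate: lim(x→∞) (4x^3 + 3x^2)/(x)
This is an ∞/∞ indeterminate form.

Apply L'Hôpital's rule: differentiate numerator and denominator separately.
  f(x) = 4·x^3 + 3·x^2   ⇒   f'(x) = 12·x^2 + 6·x
  g(x) = x   ⇒   g'(x) = 1
  lim(x→∞) f'(x)/g'(x) = lim(x→∞) (12·x^2 + 6·x)/(1)
  = ∞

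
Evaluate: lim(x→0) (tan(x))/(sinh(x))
This is a 0/0 indeterminate form.

Apply L'Hôpital's rule: differentiate numerator and denominator separately.
  f(x) = tan(x)   ⇒   f'(x) = tan(x)^2 + 1
  g(x) = sinh(x)   ⇒   g'(x) = cosh(x)
  lim(x→0) f'(x)/g'(x) = lim(x→0) (tan(x)^2 + 1)/(cosh(x))
  = 1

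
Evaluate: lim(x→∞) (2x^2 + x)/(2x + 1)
This is an ∞/∞ indeterminate form.

Apply L'Hôpital's rule: differentiate numerator and denominator separately.
  f(x) = 2·x^2 + x   ⇒   f'(x) = 4·x + 1
  g(x) = 2·x + 1   ⇒   g'(x) = 2
  lim(x→∞) f'(x)/g'(x) = lim(x→∞) (4·x + 1)/(2)
  = ∞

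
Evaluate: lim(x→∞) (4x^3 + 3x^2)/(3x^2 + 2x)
This is an ∞/∞ indeterminate form.

Apply L'Hôpital's rule: differentiate numerator and denominator separately.
  f(x) = 4·x^3 + 3·x^2   ⇒   f'(x) = 12·x^2 + 6·x
  g(x) = 3·x^2 + 2·x   ⇒   g'(x) = 6·x + 2
  lim(x→∞) f'(x)/g'(x) = lim(x→∞) (12·x^2 + 6·x)/(6·x + 2)
  = ∞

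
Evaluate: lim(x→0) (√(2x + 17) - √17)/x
This is a standard limit.

Factor or rationalize the expression:
  lim(x→0) (√(2x + 17) - √17)/x = sqrt(17)/17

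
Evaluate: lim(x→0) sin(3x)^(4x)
This is an exponential indeterminate form.

For exponential indeterminate forms, take the natural log:
  Let L = lim(x→0) sin(3x)^(4x)
  Then ln(L) = lim(x→0) [exponent × ln(base)]
  Evaluate using L'Hôpital or standard limits, then exponentiate.
  L = 1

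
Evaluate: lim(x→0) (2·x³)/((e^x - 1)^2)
This is a 0/0 indeterminate form.

Apply L'Hôpital's rule: differentiate numerator and denominator separately.
  f(x) = 2·x^3   ⇒   f'(x) = 6·x^2
  g(x) = (e^(x) - 1)^2   ⇒   g'(x) = 2·(e^(x) - 1)·e^(x)
  lim(x→0) f'(x)/g'(x) = lim(x→0) (6·x^2)/(2·(e^(x) - 1)·e^(x))
  = 0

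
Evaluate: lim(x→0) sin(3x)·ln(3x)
This is a 0·∞ indeterminate form.

Rewrite 0·∞ as a quotient (0/0 or ∞/∞ form), then apply L'Hôpital's rule:
  lim(x→0) sin(3x)·ln(3x) = 0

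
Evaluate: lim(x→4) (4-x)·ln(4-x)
This is a 0·∞ indeterminate form.

Rewrite 0·∞ as a quotient (0/0 or ∞/∞ form), then apply L'Hôpital's rule:
  lim(x→4) (4-x)·ln(4-x) = 0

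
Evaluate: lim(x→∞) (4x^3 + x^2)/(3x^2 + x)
This is an ∞/∞ indeterminate form.

Apply L'Hôpital's rule: differentiate numerator and denominator separately.
  f(x) = 4·x^3 + x^2   ⇒   f'(x) = 12·x^2 + 2·x
  g(x) = 3·x^2 + x   ⇒   g'(x) = 6·x + 1
  lim(x→∞) f'(x)/g'(x) = lim(x→∞) (12·x^2 + 2·x)/(6·x + 1)
  = ∞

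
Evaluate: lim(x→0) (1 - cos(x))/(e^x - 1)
This is a 0/0 indeterminate form.

Apply L'Hôpital's rule: differentiate numerator and denominator separately.
  f(x) = 1 - cos(x)   ⇒   f'(x) = sin(x)
  g(x) = e^(x) - 1   ⇒   g'(x) = e^(x)
  lim(x→0) f'(x)/g'(x) = lim(x→0) (sin(x))/(e^(x))
  = 0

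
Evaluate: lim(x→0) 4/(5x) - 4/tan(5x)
This is an ∞-∞ indeterminate form.

Combine fractions or rationalize to convert ∞-∞ to 0/0 form:
  lim(x→0) 4/(5x) - 4/tan(5x) = 0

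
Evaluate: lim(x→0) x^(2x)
This is an exponential indeterminate form.

For exponential indeterminate forms, take the natural log:
  Let L = lim(x→0) x^(2x)
  Then ln(L) = lim(x→0) [exponent × ln(base)]
  Evaluate using L'Hôpital or standard limits, then exponentiate.
  L = 1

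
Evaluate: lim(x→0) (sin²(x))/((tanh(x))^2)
This is a 0/0 indeterminate form.

Apply L'Hôpital's rule: differentiate numerator and denominator separately.
  f(x) = sin(x)^2   ⇒   f'(x) = 2·sin(x)·cos(x)
  g(x) = tanh(x)^2   ⇒   g'(x) = (2 - 2·tanh(x)^2)·tanh(x)
  lim(x→0) f'(x)/g'(x) = lim(x→0) (2·sin(x)·cos(x))/((2 - 2·tanh(x)^2)·tanh(x))
  = 1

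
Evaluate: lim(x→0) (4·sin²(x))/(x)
This is a 0/0 indeterminate form.

Apply L'Hôpital's rule: differentiate numerator and denominator separately.
  f(x) = 4·sin(x)^2   ⇒   f'(x) = 8·sin(x)·cos(x)
  g(x) = x   ⇒   g'(x) = 1
  lim(x→0) f'(x)/g'(x) = lim(x→0) (8·sin(x)·cos(x))/(1)
  = 0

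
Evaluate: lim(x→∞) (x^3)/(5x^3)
This is an ∞/∞ indeterminate form.

Apply L'Hôpital's rule: differentiate numerator and denominator separately.
  f(x) = x^3   ⇒   f'(x) = 3·x^2
  g(x) = 5·x^3   ⇒   g'(x) = 15·x^2
  lim(x→∞) f'(x)/g'(x) = lim(x→∞) (3·x^2)/(15·x^2)
  = 1/5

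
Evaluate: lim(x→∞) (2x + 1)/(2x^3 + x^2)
This is an ∞/∞ indeterminate form.

Apply L'Hôpital's rule: differentiate numerator and denominator separately.
  f(x) = 2·x + 1   ⇒   f'(x) = 2
  g(x) = 2·x^3 + x^2   ⇒   g'(x) = 6·x^2 + 2·x
  lim(x→∞) f'(x)/g'(x) = lim(x→∞) (2)/(6·x^2 + 2·x)
  = 0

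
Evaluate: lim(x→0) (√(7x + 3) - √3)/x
This is a standard limit.

Factor or rationalize the expression:
  lim(x→0) (√(7x + 3) - √3)/x = 7·sqrt(3)/6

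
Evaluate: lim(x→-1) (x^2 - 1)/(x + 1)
This is a standard limit.

Factor or rationalize the expression:
  lim(x→-1) (x^2 - 1)/(x + 1) = -2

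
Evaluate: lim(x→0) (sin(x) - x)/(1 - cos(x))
This is a 0/0 indeterminate form.

Apply L'Hôpital's rule: differentiate numerator and denominator separately.
  f(x) = -x + sin(x)   ⇒   f'(x) = cos(x) - 1
  g(x) = 1 - cos(x)   ⇒   g'(x) = sin(x)
  lim(x→0) f'(x)/g'(x) = lim(x→0) (cos(x) - 1)/(sin(x))
  = 0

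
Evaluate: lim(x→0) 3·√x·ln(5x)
This is a 0·∞ indeterminate form.

Rewrite 0·∞ as a quotient (0/0 or ∞/∞ form), then apply L'Hôpital's rule:
  lim(x→0) 3·√x·ln(5x) = 0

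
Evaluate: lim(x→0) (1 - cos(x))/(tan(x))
This is a 0/0 indeterminate form.

Apply L'Hôpital's rule: differentiate numerator and denominator separately.
  f(x) = 1 - cos(x)   ⇒   f'(x) = sin(x)
  g(x) = tan(x)   ⇒   g'(x) = tan(x)^2 + 1
  lim(x→0) f'(x)/g'(x) = lim(x→0) (sin(x))/(tan(x)^2 + 1)
  = 0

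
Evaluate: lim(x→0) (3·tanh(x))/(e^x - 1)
This is a 0/0 indeterminate form.

Apply L'Hôpital's rule: differentiate numerator and denominator separately.
  f(x) = 3·tanh(x)   ⇒   f'(x) = 3 - 3·tanh(x)^2
  g(x) = e^(x) - 1   ⇒   g'(x) = e^(x)
  lim(x→0) f'(x)/g'(x) = lim(x→0) (3 - 3·tanh(x)^2)/(e^(x))
  = 3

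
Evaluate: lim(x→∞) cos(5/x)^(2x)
This is an exponential indeterminate form.

For exponential indeterminate forms, take the natural log:
  Let L = lim(x→∞) cos(5/x)^(2x)
  Then ln(L) = lim(x→∞) [exponent × ln(base)]
  Evaluate using L'Hôpital or standard limits, then exponentiate.
  L = 1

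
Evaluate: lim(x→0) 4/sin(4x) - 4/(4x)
This is an ∞-∞ indeterminate form.

Combine fractions or rationalize to convert ∞-∞ to 0/0 form:
  lim(x→0) 4/sin(4x) - 4/(4x) = 0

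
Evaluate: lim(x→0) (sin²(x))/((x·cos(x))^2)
This is a 0/0 indeterminate form.

Apply L'Hôpital's rule: differentiate numerator and denominator separately.
  f(x) = sin(x)^2   ⇒   f'(x) = 2·sin(x)·cos(x)
  g(x) = x^2·cos(x)^2   ⇒   g'(x) = -2·x^2·sin(x)·cos(x) + 2·x·cos(x)^2
  lim(x→0) f'(x)/g'(x) = lim(x→0) (2·sin(x)·cos(x))/(-2·x^2·sin(x)·cos(x) + 2·x·cos(x)^2)
  = 1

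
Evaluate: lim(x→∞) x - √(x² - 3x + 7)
This is an ∞-∞ indeterminate form.

Combine fractions or rationalize to convert ∞-∞ to 0/0 form:
  lim(x→∞) x - √(x² - 3x + 7) = 3/2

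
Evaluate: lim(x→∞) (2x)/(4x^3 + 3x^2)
This is an ∞/∞ indeterminate form.

Apply L'Hôpital's rule: differentiate numerator and denominator separately.
  f(x) = 2·x   ⇒   f'(x) = 2
  g(x) = 4·x^3 + 3·x^2   ⇒   g'(x) = 12·x^2 + 6·x
  lim(x→∞) f'(x)/g'(x) = lim(x→∞) (2)/(12·x^2 + 6·x)
  = 0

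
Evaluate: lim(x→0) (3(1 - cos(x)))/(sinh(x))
This is a 0/0 indeterminate form.

Apply L'Hôpital's rule: differentiate numerator and denominator separately.
  f(x) = 3 - 3·cos(x)   ⇒   f'(x) = 3·sin(x)
  g(x) = sinh(x)   ⇒   g'(x) = cosh(x)
  lim(x→0) f'(x)/g'(x) = lim(x→0) (3·sin(x))/(cosh(x))
  = 0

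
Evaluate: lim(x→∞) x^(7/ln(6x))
This is an exponential indeterminate form.

For exponential indeterminate forms, take the natural log:
  Let L = lim(x→∞) x^(7/ln(6x))
  Then ln(L) = lim(x→∞) [exponent × ln(base)]
  Evaluate using L'Hôpital or standard limits, then exponentiate.
  L = e^(7)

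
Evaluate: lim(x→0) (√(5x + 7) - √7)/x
This is a standard limit.

Factor or rationalize the expression:
  lim(x→0) (√(5x + 7) - √7)/x = 5·sqrt(7)/14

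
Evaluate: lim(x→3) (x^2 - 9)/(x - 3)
This is a standard limit.

Factor or rationalize the expression:
  lim(x→3) (x^2 - 9)/(x - 3) = 6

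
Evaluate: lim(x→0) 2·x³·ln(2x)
This is a 0·∞ indeterminate form.

Rewrite 0·∞ as a quotient (0/0 or ∞/∞ form), then apply L'Hôpital's rule:
  lim(x→0) 2·x³·ln(2x) = 0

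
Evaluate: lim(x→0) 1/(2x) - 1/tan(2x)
This is an ∞-∞ indeterminate form.

Combine fractions or rationalize to convert ∞-∞ to 0/0 form:
  lim(x→0) 1/(2x) - 1/tan(2x) = 0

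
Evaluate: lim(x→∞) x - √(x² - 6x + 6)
This is an ∞-∞ indeterminate form.

Combine fractions or rationalize to convert ∞-∞ to 0/0 form:
  lim(x→∞) x - √(x² - 6x + 6) = 3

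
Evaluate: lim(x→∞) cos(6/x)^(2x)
This is an exponential indeterminate form.

For exponential indeterminate forms, take the natural log:
  Let L = lim(x→∞) cos(6/x)^(2x)
  Then ln(L) = lim(x→∞) [exponent × ln(base)]
  Evaluate using L'Hôpital or standard limits, then exponentiate.
  L = 1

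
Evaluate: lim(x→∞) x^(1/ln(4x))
This is an exponential indeterminate form.

For exponential indeterminate forms, take the natural log:
  Let L = lim(x→∞) x^(1/ln(4x))
  Then ln(L) = lim(x→∞) [exponent × ln(base)]
  Evaluate using L'Hôpital or standard limits, then exponentiate.
  L = e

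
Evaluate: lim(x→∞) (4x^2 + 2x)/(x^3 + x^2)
This is an ∞/∞ indeterminate form.

Apply L'Hôpital's rule: differentiate numerator and denominator separately.
  f(x) = 4·x^2 + 2·x   ⇒   f'(x) = 8·x + 2
  g(x) = x^3 + x^2   ⇒   g'(x) = 3·x^2 + 2·x
  lim(x→∞) f'(x)/g'(x) = lim(x→∞) (8·x + 2)/(3·x^2 + 2·x)
  = 0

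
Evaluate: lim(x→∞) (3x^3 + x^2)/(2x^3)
This is an ∞/∞ indeterminate form.

Apply L'Hôpital's rule: differentiate numerator and denominator separately.
  f(x) = 3·x^3 + x^2   ⇒   f'(x) = 9·x^2 + 2·x
  g(x) = 2·x^3   ⇒   g'(x) = 6·x^2
  lim(x→∞) f'(x)/g'(x) = lim(x→∞) (9·x^2 + 2·x)/(6·x^2)
  = 3/2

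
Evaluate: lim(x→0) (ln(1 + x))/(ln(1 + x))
This is a 0/0 indeterminate form.

Apply L'Hôpital's rule: differentiate numerator and denominator separately.
  f(x) = ln(x + 1)   ⇒   f'(x) = 1/(x + 1)
  g(x) = ln(x + 1)   ⇒   g'(x) = 1/(x + 1)
  lim(x→0) f'(x)/g'(x) = lim(x→0) (1/(x + 1))/(1/(x + 1))
  = 1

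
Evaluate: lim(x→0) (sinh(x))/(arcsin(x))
This is a 0/0 indeterminate form.

Apply L'Hôpital's rule: differentiate numerator and denominator separately.
  f(x) = sinh(x)   ⇒   f'(x) = cosh(x)
  g(x) = asin(x)   ⇒   g'(x) = 1/sqrt(1 - x^2)
  lim(x→0) f'(x)/g'(x) = lim(x→0) (cosh(x))/(1/sqrt(1 - x^2))
  = 1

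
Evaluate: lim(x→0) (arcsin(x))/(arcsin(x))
This is a 0/0 indeterminate form.

Apply L'Hôpital's rule: differentiate numerator and denominator separately.
  f(x) = asin(x)   ⇒   f'(x) = 1/sqrt(1 - x^2)
  g(x) = asin(x)   ⇒   g'(x) = 1/sqrt(1 - x^2)
  lim(x→0) f'(x)/g'(x) = lim(x→0) (1/sqrt(1 - x^2))/(1/sqrt(1 - x^2))
  = 1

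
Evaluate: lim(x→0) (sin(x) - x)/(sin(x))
This is a 0/0 indeterminate form.

Apply L'Hôpital's rule: differentiate numerator and denominator separately.
  f(x) = -x + sin(x)   ⇒   f'(x) = cos(x) - 1
  g(x) = sin(x)   ⇒   g'(x) = cos(x)
  lim(x→0) f'(x)/g'(x) = lim(x→0) (cos(x) - 1)/(cos(x))
  = 0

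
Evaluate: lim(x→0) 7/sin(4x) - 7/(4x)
This is an ∞-∞ indeterminate form.

Combine fractions or rationalize to convert ∞-∞ to 0/0 form:
  lim(x→0) 7/sin(4x) - 7/(4x) = 0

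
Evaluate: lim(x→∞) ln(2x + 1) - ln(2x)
This is an ∞-∞ indeterminate form.

Combine fractions or rationalize to convert ∞-∞ to 0/0 form:
  lim(x→∞) ln(2x + 1) - ln(2x) = 0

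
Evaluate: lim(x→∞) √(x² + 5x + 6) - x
This is an ∞-∞ indeterminate form.

Combine fractions or rationalize to convert ∞-∞ to 0/0 form:
  lim(x→∞) √(x² + 5x + 6) - x = 5/2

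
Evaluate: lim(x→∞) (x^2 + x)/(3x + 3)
This is an ∞/∞ indeterminate form.

Apply L'Hôpital's rule: differentiate numerator and denominator separately.
  f(x) = x^2 + x   ⇒   f'(x) = 2·x + 1
  g(x) = 3·x + 3   ⇒   g'(x) = 3
  lim(x→∞) f'(x)/g'(x) = lim(x→∞) (2·x + 1)/(3)
  = ∞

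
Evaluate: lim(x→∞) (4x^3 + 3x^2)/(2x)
This is an ∞/∞ indeterminate form.

Apply L'Hôpital's rule: differentiate numerator and denominator separately.
  f(x) = 4·x^3 + 3·x^2   ⇒   f'(x) = 12·x^2 + 6·x
  g(x) = 2·x   ⇒   g'(x) = 2
  lim(x→∞) f'(x)/g'(x) = lim(x→∞) (12·x^2 + 6·x)/(2)
  = ∞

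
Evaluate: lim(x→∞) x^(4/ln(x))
This is an exponential indeterminate form.

For exponential indeterminate forms, take the natural log:
  Let L = lim(x→∞) x^(4/ln(x))
  Then ln(L) = lim(x→∞) [exponent × ln(base)]
  Evaluate using L'Hôpital or standard limits, then exponentiate.
  L = e^(4)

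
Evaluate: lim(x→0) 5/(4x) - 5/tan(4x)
This is an ∞-∞ indeterminate form.

Combine fractions or rationalize to convert ∞-∞ to 0/0 form:
  lim(x→0) 5/(4x) - 5/tan(4x) = 0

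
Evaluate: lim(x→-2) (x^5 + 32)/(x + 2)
This is a standard limit.

Factor or rationalize the expression:
  lim(x→-2) (x^5 + 32)/(x + 2) = 80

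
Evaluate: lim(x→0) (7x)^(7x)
This is an exponential indeterminate form.

For exponential indeterminate forms, take the natural log:
  Let L = lim(x→0) (7x)^(7x)
  Then ln(L) = lim(x→0) [exponent × ln(base)]
  Evaluate using L'Hôpital or standard limits, then exponentiate.
  L = 1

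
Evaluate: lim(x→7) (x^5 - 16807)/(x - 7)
This is a standard limit.

Factor or rationalize the expression:
  lim(x→7) (x^5 - 16807)/(x - 7) = 12005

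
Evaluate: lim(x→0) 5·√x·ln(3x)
This is a 0·∞ indeterminate form.

Rewrite 0·∞ as a quotient (0/0 or ∞/∞ form), then apply L'Hôpital's rule:
  lim(x→0) 5·√x·ln(3x) = 0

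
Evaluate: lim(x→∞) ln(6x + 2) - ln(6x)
This is an ∞-∞ indeterminate form.

Combine fractions or rationalize to convert ∞-∞ to 0/0 form:
  lim(x→∞) ln(6x + 2) - ln(6x) = 0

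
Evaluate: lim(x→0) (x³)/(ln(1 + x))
This is a 0/0 indeterminate form.

Apply L'Hôpital's rule: differentiate numerator and denominator separately.
  f(x) = x^3   ⇒   f'(x) = 3·x^2
  g(x) = ln(x + 1)   ⇒   g'(x) = 1/(x + 1)
  lim(x→0) f'(x)/g'(x) = lim(x→0) (3·x^2)/(1/(x + 1))
  = 0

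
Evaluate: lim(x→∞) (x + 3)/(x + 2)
This is an ∞/∞ indeterminate form.

Apply L'Hôpital's rule: differentiate numerator and denominator separately.
  f(x) = x + 3   ⇒   f'(x) = 1
  g(x) = x + 2   ⇒   g'(x) = 1
  lim(x→∞) f'(x)/g'(x) = lim(x→∞) (1)/(1)
  = 1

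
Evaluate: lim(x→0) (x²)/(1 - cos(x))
This is a 0/0 indeterminate form.

Apply L'Hôpital's rule: differentiate numerator and denominator separately.
  f(x) = x^2   ⇒   f'(x) = 2·x
  g(x) = 1 - cos(x)   ⇒   g'(x) = sin(x)
  lim(x→0) f'(x)/g'(x) = lim(x→0) (2·x)/(sin(x))
  = 2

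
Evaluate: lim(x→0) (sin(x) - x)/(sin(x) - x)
This is a 0/0 indeterminate form.

Apply L'Hôpital's rule: differentiate numerator and denominator separately.
  f(x) = -x + sin(x)   ⇒   f'(x) = cos(x) - 1
  g(x) = -x + sin(x)   ⇒   g'(x) = cos(x) - 1
  lim(x→0) f'(x)/g'(x) = lim(x→0) (cos(x) - 1)/(cos(x) - 1)
  = 1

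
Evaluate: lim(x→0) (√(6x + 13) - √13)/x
This is a standard limit.

Factor or rationalize the expression:
  lim(x→0) (√(6x + 13) - √13)/x = 3·sqrt(13)/13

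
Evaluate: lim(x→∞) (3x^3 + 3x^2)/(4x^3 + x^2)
This is an ∞/∞ indeterminate form.

Apply L'Hôpital's rule: differentiate numerator and denominator separately.
  f(x) = 3·x^3 + 3·x^2   ⇒   f'(x) = 9·x^2 + 6·x
  g(x) = 4·x^3 + x^2   ⇒   g'(x) = 12·x^2 + 2·x
  lim(x→∞) f'(x)/g'(x) = lim(x→∞) (9·x^2 + 6·x)/(12·x^2 + 2·x)
  = 3/4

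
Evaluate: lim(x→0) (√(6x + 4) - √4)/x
This is a standard limit.

Factor or rationalize the expression:
  lim(x→0) (√(6x + 4) - √4)/x = 3/2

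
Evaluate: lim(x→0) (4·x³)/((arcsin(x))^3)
This is a 0/0 indeterminate form.

Apply L'Hôpital's rule: differentiate numerator and denominator separately.
  f(x) = 4·x^3   ⇒   f'(x) = 12·x^2
  g(x) = asin(x)^3   ⇒   g'(x) = 3·asin(x)^2/sqrt(1 - x^2)
  lim(x→0) f'(x)/g'(x) = lim(x→0) (12·x^2)/(3·asin(x)^2/sqrt(1 - x^2))
  = 4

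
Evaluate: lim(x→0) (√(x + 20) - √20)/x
This is a standard limit.

Factor or rationalize the expression:
  lim(x→0) (√(x + 20) - √20)/x = sqrt(5)/20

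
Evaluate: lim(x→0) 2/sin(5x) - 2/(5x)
This is an ∞-∞ indeterminate form.

Combine fractions or rationalize to convert ∞-∞ to 0/0 form:
  lim(x→0) 2/sin(5x) - 2/(5x) = 0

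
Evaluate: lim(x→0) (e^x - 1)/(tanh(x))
This is a 0/0 indeterminate form.

Apply L'Hôpital's rule: differentiate numerator and denominator separately.
  f(x) = e^(x) - 1   ⇒   f'(x) = e^(x)
  g(x) = tanh(x)   ⇒   g'(x) = 1 - tanh(x)^2
  lim(x→0) f'(x)/g'(x) = lim(x→0) (e^(x))/(1 - tanh(x)^2)
  = 1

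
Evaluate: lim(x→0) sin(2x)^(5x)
This is an exponential indeterminate form.

For exponential indeterminate forms, take the natural log:
  Let L = lim(x→0) sin(2x)^(5x)
  Then ln(L) = lim(x→0) [exponent × ln(base)]
  Evaluate using L'Hôpital or standard limits, then exponentiate.
  L = 1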